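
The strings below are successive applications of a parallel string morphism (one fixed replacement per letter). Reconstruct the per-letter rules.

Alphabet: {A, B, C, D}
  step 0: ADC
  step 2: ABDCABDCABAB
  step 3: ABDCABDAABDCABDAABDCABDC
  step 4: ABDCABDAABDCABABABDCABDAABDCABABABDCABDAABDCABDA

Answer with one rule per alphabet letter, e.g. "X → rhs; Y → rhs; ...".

  step 3 ⇒ step 4: ABDCABDAABDCABDAABDCABDC ⇒ AB·DC·AB·DA·AB·DC·AB·AB·AB·DC·AB·DA·AB·DC·AB·AB·AB·DC·AB·DA·AB·DC·AB·DA
    A ↦ AB
    B ↦ DC
    C ↦ DA
    D ↦ AB

A->AB, B->DC, C->DA, D->AB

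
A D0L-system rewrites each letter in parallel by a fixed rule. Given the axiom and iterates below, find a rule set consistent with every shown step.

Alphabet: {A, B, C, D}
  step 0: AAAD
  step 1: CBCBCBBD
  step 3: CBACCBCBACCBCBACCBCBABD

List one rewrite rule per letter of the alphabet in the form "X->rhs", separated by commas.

  step 0 ⇒ step 1: AAAD ⇒ CB·CB·CB·BD
    A ↦ CB
    D ↦ BD
    B ↦ A  (constrained at step 1)
    C ↦ AC  (constrained at step 1)

A->CB, B->A, C->AC, D->BD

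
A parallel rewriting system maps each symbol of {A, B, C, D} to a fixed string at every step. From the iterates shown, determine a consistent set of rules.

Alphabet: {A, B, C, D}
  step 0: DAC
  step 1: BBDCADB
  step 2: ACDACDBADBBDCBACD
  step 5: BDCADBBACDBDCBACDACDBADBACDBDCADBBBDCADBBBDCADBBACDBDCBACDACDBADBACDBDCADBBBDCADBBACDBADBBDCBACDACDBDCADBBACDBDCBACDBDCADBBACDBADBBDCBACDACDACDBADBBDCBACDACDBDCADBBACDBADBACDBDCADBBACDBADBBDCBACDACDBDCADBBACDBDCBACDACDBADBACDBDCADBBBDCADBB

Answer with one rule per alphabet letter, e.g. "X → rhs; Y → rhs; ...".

  step 1 ⇒ step 2: BBDCADB ⇒ ACD·ACD·B·ADB·BDC·B·ACD
    A ↦ BDC
    B ↦ ACD
    C ↦ ADB
    D ↦ B

A->BDC, B->ACD, C->ADB, D->B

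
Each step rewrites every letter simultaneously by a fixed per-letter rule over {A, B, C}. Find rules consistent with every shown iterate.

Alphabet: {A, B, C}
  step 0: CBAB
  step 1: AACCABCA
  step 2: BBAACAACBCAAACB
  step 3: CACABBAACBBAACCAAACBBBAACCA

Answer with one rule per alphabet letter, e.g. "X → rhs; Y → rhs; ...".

  step 2 ⇒ step 3: BBAACAACBCAAACB ⇒ CA·CA·B·B·AAC·B·B·AAC·CA·AAC·B·B·B·AAC·CA
    A ↦ B
    B ↦ CA
    C ↦ AAC

A->B, B->CA, C->AAC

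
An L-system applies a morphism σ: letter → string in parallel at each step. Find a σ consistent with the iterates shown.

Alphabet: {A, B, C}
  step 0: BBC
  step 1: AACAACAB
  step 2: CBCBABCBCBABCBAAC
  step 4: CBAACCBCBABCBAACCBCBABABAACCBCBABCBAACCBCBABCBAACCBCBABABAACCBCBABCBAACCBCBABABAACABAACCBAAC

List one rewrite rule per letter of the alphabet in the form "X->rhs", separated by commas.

  step 1 ⇒ step 2: AACAACAB ⇒ CB·CB·AB·CB·CB·AB·CB·AAC
    A ↦ CB
    B ↦ AAC
    C ↦ AB

A->CB, B->AAC, C->AB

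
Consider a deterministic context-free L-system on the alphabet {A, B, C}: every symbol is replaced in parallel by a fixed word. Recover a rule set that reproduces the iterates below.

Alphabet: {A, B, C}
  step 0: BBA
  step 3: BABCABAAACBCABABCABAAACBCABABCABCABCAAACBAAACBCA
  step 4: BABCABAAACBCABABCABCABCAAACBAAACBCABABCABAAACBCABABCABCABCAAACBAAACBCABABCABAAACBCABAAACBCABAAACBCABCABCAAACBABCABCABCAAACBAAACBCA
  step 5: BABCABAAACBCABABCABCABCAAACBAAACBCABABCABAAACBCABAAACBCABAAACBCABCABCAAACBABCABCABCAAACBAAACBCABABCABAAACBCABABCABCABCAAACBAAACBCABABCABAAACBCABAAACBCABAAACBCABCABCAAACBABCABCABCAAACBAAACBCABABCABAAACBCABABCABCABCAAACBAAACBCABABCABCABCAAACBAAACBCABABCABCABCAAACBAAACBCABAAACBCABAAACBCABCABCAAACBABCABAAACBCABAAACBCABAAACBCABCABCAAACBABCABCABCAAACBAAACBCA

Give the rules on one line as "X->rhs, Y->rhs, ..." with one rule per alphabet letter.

A->BCA, B->BA, C->AAC

  step 4 ⇒ step 5: BABCABAAACBCABABCABCABCAAACBAAACBCABABCABAAACBCABABCABCABCAAACBAAACBCABABCABAAACBCABAAACBCABAAACBCABCABCAAACBABCABCABCAAACBAAACBCA ⇒ BA·BCA·BA·AAC·BCA·BA·BCA·BCA·BCA·AAC·BA·AAC·BCA·BA·BCA·BA·AAC·BCA·BA·AAC·BCA·BA·AAC·BCA·BCA·BCA·AAC·BA·BCA·BCA·BCA·AAC·BA·AAC·BCA·BA·BCA·BA·AAC·BCA·BA·BCA·BCA·BCA·AAC·BA·AAC·BCA·BA·BCA·BA·AAC·BCA·BA·AAC·BCA·BA·AAC·BCA·BCA·BCA·AAC·BA·BCA·BCA·BCA·AAC·BA·AAC·BCA·BA·BCA·BA·AAC·BCA·BA·BCA·BCA·BCA·AAC·BA·AAC·BCA·BA·BCA·BCA·BCA·AAC·BA·AAC·BCA·BA·BCA·BCA·BCA·AAC·BA·AAC·BCA·BA·AAC·BCA·BA·AAC·BCA·BCA·BCA·AAC·BA·BCA·BA·AAC·BCA·BA·AAC·BCA·BA·AAC·BCA·BCA·BCA·AAC·BA·BCA·BCA·BCA·AAC·BA·AAC·BCA
    A ↦ BCA
    B ↦ BA
    C ↦ AAC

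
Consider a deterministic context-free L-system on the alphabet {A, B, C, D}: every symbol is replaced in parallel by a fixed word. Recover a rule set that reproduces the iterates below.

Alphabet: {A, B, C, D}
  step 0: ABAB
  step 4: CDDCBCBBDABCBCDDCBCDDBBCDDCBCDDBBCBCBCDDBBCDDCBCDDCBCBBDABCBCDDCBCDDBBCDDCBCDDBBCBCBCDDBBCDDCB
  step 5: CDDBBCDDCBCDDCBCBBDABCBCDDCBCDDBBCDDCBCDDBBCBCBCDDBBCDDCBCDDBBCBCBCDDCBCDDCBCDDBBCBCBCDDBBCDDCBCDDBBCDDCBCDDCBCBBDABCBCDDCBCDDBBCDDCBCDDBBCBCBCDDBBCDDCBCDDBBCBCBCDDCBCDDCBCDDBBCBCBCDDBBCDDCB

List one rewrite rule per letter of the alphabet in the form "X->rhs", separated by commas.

A->DAB, B->CB, C->CDD, D->B

  step 4 ⇒ step 5: CDDCBCBBDABCBCDDCBCDDBBCDDCBCDDBBCBCBCDDBBCDDCBCDDCBCBBDABCBCDDCBCDDBBCDDCBCDDBBCBCBCDDBBCDDCB ⇒ CDD·B·B·CDD·CB·CDD·CB·CB·B·DAB·CB·CDD·CB·CDD·B·B·CDD·CB·CDD·B·B·CB·CB·CDD·B·B·CDD·CB·CDD·B·B·CB·CB·CDD·CB·CDD·CB·CDD·B·B·CB·CB·CDD·B·B·CDD·CB·CDD·B·B·CDD·CB·CDD·CB·CB·B·DAB·CB·CDD·CB·CDD·B·B·CDD·CB·CDD·B·B·CB·CB·CDD·B·B·CDD·CB·CDD·B·B·CB·CB·CDD·CB·CDD·CB·CDD·B·B·CB·CB·CDD·B·B·CDD·CB
    A ↦ DAB
    B ↦ CB
    C ↦ CDD
    D ↦ B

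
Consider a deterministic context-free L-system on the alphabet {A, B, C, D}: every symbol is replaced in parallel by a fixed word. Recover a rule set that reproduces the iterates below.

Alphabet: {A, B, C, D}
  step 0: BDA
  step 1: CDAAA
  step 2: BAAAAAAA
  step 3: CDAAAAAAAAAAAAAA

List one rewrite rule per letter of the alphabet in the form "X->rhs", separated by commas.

A->AA, B->CD, C->B, D->A

  step 2 ⇒ step 3: BAAAAAAA ⇒ CD·AA·AA·AA·AA·AA·AA·AA
    A ↦ AA
    B ↦ CD
  step 1 ⇒ step 2: CDAAA ⇒ B·A·AA·AA·AA
    C ↦ B
  step 0 ⇒ step 1: BDA ⇒ CD·A·AA
    D ↦ A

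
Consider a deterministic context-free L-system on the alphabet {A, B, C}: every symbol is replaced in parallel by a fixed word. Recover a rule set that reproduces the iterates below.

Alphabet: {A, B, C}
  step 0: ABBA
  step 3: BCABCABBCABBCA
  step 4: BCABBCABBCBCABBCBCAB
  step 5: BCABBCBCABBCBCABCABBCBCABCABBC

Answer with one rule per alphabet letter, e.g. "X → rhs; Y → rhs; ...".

  step 4 ⇒ step 5: BCABBCABBCBCABBCBCAB ⇒ BC·A·B·BC·BC·A·B·BC·BC·A·BC·A·B·BC·BC·A·BC·A·B·BC
    A ↦ B
    B ↦ BC
    C ↦ A

A->B, B->BC, C->A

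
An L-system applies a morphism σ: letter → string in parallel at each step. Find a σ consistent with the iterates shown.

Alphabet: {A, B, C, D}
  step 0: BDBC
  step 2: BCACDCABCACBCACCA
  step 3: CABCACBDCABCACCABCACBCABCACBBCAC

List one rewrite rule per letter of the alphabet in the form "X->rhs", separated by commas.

A->CAC, B->CA, C->B, D->DCA

  step 2 ⇒ step 3: BCACDCABCACBCACCA ⇒ CA·B·CAC·B·DCA·B·CAC·CA·B·CAC·B·CA·B·CAC·B·B·CAC
    A ↦ CAC
    B ↦ CA
    C ↦ B
    D ↦ DCA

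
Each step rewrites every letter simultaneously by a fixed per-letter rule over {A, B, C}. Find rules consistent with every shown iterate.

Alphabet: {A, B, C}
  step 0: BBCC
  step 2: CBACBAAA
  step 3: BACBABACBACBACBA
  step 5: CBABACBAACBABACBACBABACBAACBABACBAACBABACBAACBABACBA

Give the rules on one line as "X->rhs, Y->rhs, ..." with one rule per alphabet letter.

A->CBA, B->A, C->B

  step 2 ⇒ step 3: CBACBAAA ⇒ B·A·CBA·B·A·CBA·CBA·CBA
    A ↦ CBA
    B ↦ A
    C ↦ B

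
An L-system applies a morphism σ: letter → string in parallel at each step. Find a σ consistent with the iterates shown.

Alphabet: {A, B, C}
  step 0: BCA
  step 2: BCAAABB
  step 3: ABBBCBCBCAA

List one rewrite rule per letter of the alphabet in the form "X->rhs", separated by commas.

A->BC, B->A, C->BB

  step 2 ⇒ step 3: BCAAABB ⇒ A·BB·BC·BC·BC·A·A
    A ↦ BC
    B ↦ A
    C ↦ BB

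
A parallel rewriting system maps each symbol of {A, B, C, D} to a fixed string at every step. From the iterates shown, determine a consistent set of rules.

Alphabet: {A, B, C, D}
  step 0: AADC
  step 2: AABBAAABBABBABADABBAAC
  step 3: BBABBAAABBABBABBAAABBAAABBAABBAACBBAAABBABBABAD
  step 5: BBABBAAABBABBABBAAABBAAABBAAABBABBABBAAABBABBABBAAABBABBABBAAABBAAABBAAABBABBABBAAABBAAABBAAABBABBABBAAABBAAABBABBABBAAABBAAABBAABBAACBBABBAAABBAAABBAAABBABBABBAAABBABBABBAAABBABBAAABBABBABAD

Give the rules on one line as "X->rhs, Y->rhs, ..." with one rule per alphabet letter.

A->BBA, B->A, C->BAD, D->AC

  step 2 ⇒ step 3: AABBAAABBABBABADABBAAC ⇒ BBA·BBA·A·A·BBA·BBA·BBA·A·A·BBA·A·A·BBA·A·BBA·AC·BBA·A·A·BBA·BBA·BAD
    A ↦ BBA
    B ↦ A
    C ↦ BAD
    D ↦ AC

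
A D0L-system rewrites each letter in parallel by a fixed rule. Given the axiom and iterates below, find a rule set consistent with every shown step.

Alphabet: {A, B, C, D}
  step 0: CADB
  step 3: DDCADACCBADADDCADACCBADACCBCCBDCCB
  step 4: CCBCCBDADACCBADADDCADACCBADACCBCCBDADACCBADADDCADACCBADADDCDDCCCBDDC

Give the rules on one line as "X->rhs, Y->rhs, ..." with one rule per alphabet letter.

A->ADA, B->C, C->D, D->CCB

  step 3 ⇒ step 4: DDCADACCBADADDCADACCBADACCBCCBDCCB ⇒ CCB·CCB·D·ADA·CCB·ADA·D·D·C·ADA·CCB·ADA·CCB·CCB·D·ADA·CCB·ADA·D·D·C·ADA·CCB·ADA·D·D·C·D·D·C·CCB·D·D·C
    A ↦ ADA
    B ↦ C
    C ↦ D
    D ↦ CCB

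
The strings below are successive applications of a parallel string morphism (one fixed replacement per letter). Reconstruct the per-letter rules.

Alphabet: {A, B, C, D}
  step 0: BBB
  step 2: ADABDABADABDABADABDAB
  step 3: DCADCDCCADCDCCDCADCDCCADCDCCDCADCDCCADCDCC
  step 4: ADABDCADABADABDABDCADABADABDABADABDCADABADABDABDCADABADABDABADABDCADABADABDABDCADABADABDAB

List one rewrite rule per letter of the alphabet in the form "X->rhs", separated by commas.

A->DC, B->DCC, C->DAB, D->A

  step 3 ⇒ step 4: DCADCDCCADCDCCDCADCDCCADCDCCDCADCDCCADCDCC ⇒ A·DAB·DC·A·DAB·A·DAB·DAB·DC·A·DAB·A·DAB·DAB·A·DAB·DC·A·DAB·A·DAB·DAB·DC·A·DAB·A·DAB·DAB·A·DAB·DC·A·DAB·A·DAB·DAB·DC·A·DAB·A·DAB·DAB
    A ↦ DC
    C ↦ DAB
    D ↦ A
  step 2 ⇒ step 3: ADABDABADABDABADABDAB ⇒ DC·A·DC·DCC·A·DC·DCC·DC·A·DC·DCC·A·DC·DCC·DC·A·DC·DCC·A·DC·DCC
    B ↦ DCC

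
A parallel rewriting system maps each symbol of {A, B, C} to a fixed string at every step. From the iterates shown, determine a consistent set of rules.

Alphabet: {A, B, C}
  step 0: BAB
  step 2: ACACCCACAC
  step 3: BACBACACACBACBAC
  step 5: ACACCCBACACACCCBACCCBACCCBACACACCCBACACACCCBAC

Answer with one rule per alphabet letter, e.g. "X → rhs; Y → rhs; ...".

A->B, B->CC, C->AC

  step 2 ⇒ step 3: ACACCCACAC ⇒ B·AC·B·AC·AC·AC·B·AC·B·AC
    A ↦ B
    C ↦ AC
    B ↦ CC  (constrained at step 0)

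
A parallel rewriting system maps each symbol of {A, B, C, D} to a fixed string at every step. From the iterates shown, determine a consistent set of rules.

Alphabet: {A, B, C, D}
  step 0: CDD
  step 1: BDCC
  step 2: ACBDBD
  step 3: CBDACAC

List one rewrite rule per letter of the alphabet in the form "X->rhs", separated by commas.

A->C, B->A, C->BD, D->C

  step 2 ⇒ step 3: ACBDBD ⇒ C·BD·A·C·A·C
    A ↦ C
    B ↦ A
    C ↦ BD
    D ↦ C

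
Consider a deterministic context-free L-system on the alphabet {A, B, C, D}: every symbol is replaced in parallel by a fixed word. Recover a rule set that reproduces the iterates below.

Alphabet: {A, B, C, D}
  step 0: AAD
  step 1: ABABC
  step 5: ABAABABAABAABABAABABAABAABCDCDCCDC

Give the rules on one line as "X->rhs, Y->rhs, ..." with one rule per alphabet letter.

A->AB, B->A, C->DC, D->C

  step 0 ⇒ step 1: AAD ⇒ AB·AB·C
    A ↦ AB
    D ↦ C
    B ↦ A  (constrained at step 1)
    C ↦ DC  (constrained at step 1)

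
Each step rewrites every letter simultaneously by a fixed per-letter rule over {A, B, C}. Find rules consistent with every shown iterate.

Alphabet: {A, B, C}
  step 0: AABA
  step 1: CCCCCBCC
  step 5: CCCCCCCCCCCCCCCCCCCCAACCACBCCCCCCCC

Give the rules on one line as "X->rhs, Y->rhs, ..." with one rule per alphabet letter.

  step 0 ⇒ step 1: AABA ⇒ CC·CC·CB·CC
    A ↦ CC
    B ↦ CB
    C ↦ A  (constrained at step 1)

A->CC, B->CB, C->A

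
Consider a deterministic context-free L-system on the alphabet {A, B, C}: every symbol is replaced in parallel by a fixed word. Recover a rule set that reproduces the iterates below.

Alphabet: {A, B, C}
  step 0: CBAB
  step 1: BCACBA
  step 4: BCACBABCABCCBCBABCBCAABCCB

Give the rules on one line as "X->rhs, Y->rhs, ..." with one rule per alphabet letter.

A->CB, B->A, C->BC

  step 0 ⇒ step 1: CBAB ⇒ BC·A·CB·A
    A ↦ CB
    B ↦ A
    C ↦ BC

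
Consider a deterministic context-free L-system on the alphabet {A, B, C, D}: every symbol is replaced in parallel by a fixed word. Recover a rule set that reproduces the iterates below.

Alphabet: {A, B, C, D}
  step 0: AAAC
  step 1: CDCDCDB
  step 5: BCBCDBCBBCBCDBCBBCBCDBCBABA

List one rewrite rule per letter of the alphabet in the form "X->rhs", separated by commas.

A->CD, B->A, C->B, D->CB

  step 0 ⇒ step 1: AAAC ⇒ CD·CD·CD·B
    A ↦ CD
    C ↦ B
    B ↦ A  (constrained at step 1)
    D ↦ CB  (constrained at step 1)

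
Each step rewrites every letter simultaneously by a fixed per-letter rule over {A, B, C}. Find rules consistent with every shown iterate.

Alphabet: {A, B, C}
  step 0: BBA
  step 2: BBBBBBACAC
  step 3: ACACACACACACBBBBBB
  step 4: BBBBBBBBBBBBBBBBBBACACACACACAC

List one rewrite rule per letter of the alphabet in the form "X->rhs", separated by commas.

  step 3 ⇒ step 4: ACACACACACACBBBBBB ⇒ BB·B·BB·B·BB·B·BB·B·BB·B·BB·B·AC·AC·AC·AC·AC·AC
    A ↦ BB
    B ↦ AC
    C ↦ B

A->BB, B->AC, C->B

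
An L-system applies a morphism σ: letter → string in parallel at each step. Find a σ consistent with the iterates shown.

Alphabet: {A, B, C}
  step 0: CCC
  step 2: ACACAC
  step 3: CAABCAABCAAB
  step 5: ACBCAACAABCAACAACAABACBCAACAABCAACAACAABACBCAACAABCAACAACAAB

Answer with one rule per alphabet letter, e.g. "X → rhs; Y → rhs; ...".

  step 2 ⇒ step 3: ACACAC ⇒ CAA·B·CAA·B·CAA·B
    A ↦ CAA
    C ↦ B
    B ↦ AC  (constrained at step 3)

A->CAA, B->AC, C->B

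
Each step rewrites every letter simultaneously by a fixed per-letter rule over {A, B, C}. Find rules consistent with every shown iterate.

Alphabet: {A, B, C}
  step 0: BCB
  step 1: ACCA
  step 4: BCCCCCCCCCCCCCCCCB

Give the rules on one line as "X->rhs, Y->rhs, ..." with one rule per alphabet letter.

A->B, B->A, C->CC

  step 0 ⇒ step 1: BCB ⇒ A·CC·A
    B ↦ A
    C ↦ CC
    A ↦ B  (constrained at step 1)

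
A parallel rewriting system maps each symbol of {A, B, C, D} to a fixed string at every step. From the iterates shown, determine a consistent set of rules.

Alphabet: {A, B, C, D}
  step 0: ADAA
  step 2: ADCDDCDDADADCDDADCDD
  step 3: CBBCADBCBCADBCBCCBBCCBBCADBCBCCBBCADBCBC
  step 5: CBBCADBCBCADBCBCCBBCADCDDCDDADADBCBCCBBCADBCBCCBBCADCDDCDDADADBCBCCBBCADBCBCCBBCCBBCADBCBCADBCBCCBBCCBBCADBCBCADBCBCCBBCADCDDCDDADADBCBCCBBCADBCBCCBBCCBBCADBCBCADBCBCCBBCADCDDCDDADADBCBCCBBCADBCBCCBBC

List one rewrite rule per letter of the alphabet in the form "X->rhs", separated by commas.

  step 2 ⇒ step 3: ADCDDCDDADADCDDADCDD ⇒ CB·BC·AD·BC·BC·AD·BC·BC·CB·BC·CB·BC·AD·BC·BC·CB·BC·AD·BC·BC
    A ↦ CB
    C ↦ AD
    D ↦ BC
    B ↦ CDD  (constrained at step 3)

A->CB, B->CDD, C->AD, D->BC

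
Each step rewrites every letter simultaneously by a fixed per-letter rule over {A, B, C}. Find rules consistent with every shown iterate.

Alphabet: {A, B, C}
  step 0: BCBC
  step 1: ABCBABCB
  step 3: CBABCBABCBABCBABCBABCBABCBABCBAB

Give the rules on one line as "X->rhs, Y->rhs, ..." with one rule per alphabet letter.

  step 0 ⇒ step 1: BCBC ⇒ AB·CB·AB·CB
    B ↦ AB
    C ↦ CB
    A ↦ CB  (constrained at step 1)

A->CB, B->AB, C->CB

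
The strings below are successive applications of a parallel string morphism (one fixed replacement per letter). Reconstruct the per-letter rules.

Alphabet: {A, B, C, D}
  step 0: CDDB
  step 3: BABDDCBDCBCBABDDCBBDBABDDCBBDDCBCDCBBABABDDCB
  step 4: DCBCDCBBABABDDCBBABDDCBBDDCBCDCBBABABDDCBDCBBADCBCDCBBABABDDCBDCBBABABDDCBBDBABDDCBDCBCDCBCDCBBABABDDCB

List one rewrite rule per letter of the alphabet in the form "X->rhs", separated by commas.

A->C, B->DCB, C->BD, D->BA

  step 3 ⇒ step 4: BABDDCBDCBCBABDDCBBDBABDDCBBDDCBCDCBBABABDDCB ⇒ DCB·C·DCB·BA·BA·BD·DCB·BA·BD·DCB·BD·DCB·C·DCB·BA·BA·BD·DCB·DCB·BA·DCB·C·DCB·BA·BA·BD·DCB·DCB·BA·BA·BD·DCB·BD·BA·BD·DCB·DCB·C·DCB·C·DCB·BA·BA·BD·DCB
    A ↦ C
    B ↦ DCB
    C ↦ BD
    D ↦ BA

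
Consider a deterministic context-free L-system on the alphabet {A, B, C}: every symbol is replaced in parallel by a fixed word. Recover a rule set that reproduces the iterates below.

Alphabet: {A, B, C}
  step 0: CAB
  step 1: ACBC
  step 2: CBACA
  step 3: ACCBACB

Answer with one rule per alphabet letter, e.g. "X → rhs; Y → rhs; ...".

A->CB, B->C, C->A

  step 2 ⇒ step 3: CBACA ⇒ A·C·CB·A·CB
    A ↦ CB
    B ↦ C
    C ↦ A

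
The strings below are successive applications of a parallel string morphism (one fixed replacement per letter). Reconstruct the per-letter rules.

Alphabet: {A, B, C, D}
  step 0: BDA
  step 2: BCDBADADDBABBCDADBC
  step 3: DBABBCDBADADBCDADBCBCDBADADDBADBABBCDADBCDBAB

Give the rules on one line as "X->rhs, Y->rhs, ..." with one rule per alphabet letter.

A->DAD, B->DBA, C->B, D->BC

  step 2 ⇒ step 3: BCDBADADDBABBCDADBC ⇒ DBA·B·BC·DBA·DAD·BC·DAD·BC·BC·DBA·DAD·DBA·DBA·B·BC·DAD·BC·DBA·B
    A ↦ DAD
    B ↦ DBA
    C ↦ B
    D ↦ BC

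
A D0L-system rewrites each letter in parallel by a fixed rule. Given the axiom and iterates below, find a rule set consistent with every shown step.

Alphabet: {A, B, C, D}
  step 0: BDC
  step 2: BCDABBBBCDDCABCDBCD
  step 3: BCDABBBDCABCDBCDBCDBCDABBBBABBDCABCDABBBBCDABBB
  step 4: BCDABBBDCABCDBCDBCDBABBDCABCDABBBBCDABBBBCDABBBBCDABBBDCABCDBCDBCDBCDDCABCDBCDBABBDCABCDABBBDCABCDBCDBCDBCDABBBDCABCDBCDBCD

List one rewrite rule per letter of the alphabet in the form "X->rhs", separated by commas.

A->DCA, B->BCD, C->ABB, D->B

  step 3 ⇒ step 4: BCDABBBDCABCDBCDBCDBCDABBBBABBDCABCDABBBBCDABBB ⇒ BCD·ABB·B·DCA·BCD·BCD·BCD·B·ABB·DCA·BCD·ABB·B·BCD·ABB·B·BCD·ABB·B·BCD·ABB·B·DCA·BCD·BCD·BCD·BCD·DCA·BCD·BCD·B·ABB·DCA·BCD·ABB·B·DCA·BCD·BCD·BCD·BCD·ABB·B·DCA·BCD·BCD·BCD
    A ↦ DCA
    B ↦ BCD
    C ↦ ABB
    D ↦ B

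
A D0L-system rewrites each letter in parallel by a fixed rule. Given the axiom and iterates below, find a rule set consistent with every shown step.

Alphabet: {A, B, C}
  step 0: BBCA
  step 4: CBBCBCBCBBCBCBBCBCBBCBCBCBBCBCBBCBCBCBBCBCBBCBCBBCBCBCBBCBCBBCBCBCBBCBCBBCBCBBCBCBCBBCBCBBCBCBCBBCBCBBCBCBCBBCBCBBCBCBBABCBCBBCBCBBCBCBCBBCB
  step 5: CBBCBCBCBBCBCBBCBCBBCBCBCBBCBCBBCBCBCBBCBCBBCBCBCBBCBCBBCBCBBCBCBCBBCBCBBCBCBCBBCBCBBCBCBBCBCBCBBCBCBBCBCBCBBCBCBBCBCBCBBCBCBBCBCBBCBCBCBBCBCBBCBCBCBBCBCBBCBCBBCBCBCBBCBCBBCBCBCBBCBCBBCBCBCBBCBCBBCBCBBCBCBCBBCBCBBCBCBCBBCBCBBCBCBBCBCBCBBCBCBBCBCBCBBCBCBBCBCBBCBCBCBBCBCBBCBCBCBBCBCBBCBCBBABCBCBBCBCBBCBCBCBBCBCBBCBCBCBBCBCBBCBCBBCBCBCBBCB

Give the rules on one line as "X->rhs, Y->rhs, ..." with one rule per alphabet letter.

  step 4 ⇒ step 5: CBBCBCBCBBCBCBBCBCBBCBCBCBBCBCBBCBCBCBBCBCBBCBCBBCBCBCBBCBCBBCBCBCBBCBCBBCBCBBCBCBCBBCBCBBCBCBCBBCBCBBCBCBCBBCBCBBCBCBBABCBCBBCBCBBCBCBCBBCB ⇒ CBB·CB·CB·CBB·CB·CBB·CB·CBB·CB·CB·CBB·CB·CBB·CB·CB·CBB·CB·CBB·CB·CB·CBB·CB·CBB·CB·CBB·CB·CB·CBB·CB·CBB·CB·CB·CBB·CB·CBB·CB·CBB·CB·CB·CBB·CB·CBB·CB·CB·CBB·CB·CBB·CB·CB·CBB·CB·CBB·CB·CBB·CB·CB·CBB·CB·CBB·CB·CB·CBB·CB·CBB·CB·CBB·CB·CB·CBB·CB·CBB·CB·CB·CBB·CB·CBB·CB·CB·CBB·CB·CBB·CB·CBB·CB·CB·CBB·CB·CBB·CB·CB·CBB·CB·CBB·CB·CBB·CB·CB·CBB·CB·CBB·CB·CB·CBB·CB·CBB·CB·CBB·CB·CB·CBB·CB·CBB·CB·CB·CBB·CB·CBB·CB·CB·BAB·CB·CBB·CB·CBB·CB·CB·CBB·CB·CBB·CB·CB·CBB·CB·CBB·CB·CBB·CB·CB·CBB·CB
    A ↦ BAB
    B ↦ CB
    C ↦ CBB

A->BAB, B->CB, C->CBB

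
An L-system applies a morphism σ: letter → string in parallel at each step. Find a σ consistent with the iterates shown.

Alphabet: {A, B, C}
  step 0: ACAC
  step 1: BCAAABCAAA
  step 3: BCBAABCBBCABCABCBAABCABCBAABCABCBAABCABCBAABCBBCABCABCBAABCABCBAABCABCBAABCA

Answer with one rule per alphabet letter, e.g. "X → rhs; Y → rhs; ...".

  step 0 ⇒ step 1: ACAC ⇒ BCA·AA·BCA·AA
    A ↦ BCA
    C ↦ AA
    B ↦ BCB  (constrained at step 1)

A->BCA, B->BCB, C->AA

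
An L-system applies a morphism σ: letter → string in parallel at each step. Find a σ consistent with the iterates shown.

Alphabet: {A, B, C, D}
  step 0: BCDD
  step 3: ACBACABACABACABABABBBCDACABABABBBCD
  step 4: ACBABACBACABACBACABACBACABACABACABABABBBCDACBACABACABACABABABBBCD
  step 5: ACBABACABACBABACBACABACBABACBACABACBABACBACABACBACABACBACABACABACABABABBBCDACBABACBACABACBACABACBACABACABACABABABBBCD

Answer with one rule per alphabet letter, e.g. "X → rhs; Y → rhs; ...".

A->AC, B->AB, C->B, D->BCD

  step 4 ⇒ step 5: ACBABACBACABACBACABACBACABACABACABABABBBCDACBACABACABACABABABBBCD ⇒ AC·B·AB·AC·AB·AC·B·AB·AC·B·AC·AB·AC·B·AB·AC·B·AC·AB·AC·B·AB·AC·B·AC·AB·AC·B·AC·AB·AC·B·AC·AB·AC·AB·AC·AB·AB·AB·B·BCD·AC·B·AB·AC·B·AC·AB·AC·B·AC·AB·AC·B·AC·AB·AC·AB·AC·AB·AB·AB·B·BCD
    A ↦ AC
    B ↦ AB
    C ↦ B
    D ↦ BCD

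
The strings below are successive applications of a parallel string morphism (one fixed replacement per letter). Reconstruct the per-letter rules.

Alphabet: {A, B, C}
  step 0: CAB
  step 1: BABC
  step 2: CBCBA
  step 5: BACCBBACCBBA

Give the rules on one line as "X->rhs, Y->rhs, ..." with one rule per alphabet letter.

  step 1 ⇒ step 2: BABC ⇒ C·B·C·BA
    A ↦ B
    B ↦ C
    C ↦ BA

A->B, B->C, C->BA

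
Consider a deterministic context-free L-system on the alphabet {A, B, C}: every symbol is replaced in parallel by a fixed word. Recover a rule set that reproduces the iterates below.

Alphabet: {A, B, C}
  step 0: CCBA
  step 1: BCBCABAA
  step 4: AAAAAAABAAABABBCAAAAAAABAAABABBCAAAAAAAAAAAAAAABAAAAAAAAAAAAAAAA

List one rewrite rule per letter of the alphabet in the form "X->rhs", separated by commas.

A->AA, B->AB, C->BC

  step 0 ⇒ step 1: CCBA ⇒ BC·BC·AB·AA
    A ↦ AA
    B ↦ AB
    C ↦ BC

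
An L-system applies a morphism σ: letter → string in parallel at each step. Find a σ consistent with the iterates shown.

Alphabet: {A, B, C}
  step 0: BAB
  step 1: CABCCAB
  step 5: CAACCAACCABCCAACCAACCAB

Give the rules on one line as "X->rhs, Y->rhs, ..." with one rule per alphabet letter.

  step 0 ⇒ step 1: BAB ⇒ CAB·C·CAB
    A ↦ C
    B ↦ CAB
    C ↦ A  (constrained at step 1)

A->C, B->CAB, C->A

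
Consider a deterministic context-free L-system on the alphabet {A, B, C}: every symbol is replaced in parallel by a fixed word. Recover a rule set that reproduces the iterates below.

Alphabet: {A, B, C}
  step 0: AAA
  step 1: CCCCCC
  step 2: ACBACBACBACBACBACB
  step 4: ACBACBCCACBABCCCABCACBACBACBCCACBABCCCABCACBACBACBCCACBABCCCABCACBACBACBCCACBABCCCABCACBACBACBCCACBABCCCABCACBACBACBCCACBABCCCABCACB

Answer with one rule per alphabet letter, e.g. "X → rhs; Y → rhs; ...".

A->CC, B->ABC, C->ACB

  step 1 ⇒ step 2: CCCCCC ⇒ ACB·ACB·ACB·ACB·ACB·ACB
    C ↦ ACB
  step 0 ⇒ step 1: AAA ⇒ CC·CC·CC
    A ↦ CC
    B ↦ ABC  (constrained at step 2)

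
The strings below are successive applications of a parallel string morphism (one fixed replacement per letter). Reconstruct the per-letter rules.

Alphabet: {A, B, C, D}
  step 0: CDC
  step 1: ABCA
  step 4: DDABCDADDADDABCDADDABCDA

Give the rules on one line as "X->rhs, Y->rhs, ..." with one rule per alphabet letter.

A->DA, B->DD, C->A, D->BC

  step 0 ⇒ step 1: CDC ⇒ A·BC·A
    C ↦ A
    D ↦ BC
    A ↦ DA  (constrained at step 1)
    B ↦ DD  (constrained at step 1)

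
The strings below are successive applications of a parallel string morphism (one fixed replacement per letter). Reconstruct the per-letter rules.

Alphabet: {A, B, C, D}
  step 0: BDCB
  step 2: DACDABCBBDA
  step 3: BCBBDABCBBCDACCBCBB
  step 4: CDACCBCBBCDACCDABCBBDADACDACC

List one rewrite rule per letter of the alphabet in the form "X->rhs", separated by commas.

A->BB, B->C, C->DA, D->BC

  step 3 ⇒ step 4: BCBBDABCBBCDACCBCBB ⇒ C·DA·C·C·BC·BB·C·DA·C·C·DA·BC·BB·DA·DA·C·DA·C·C
    A ↦ BB
    B ↦ C
    C ↦ DA
    D ↦ BC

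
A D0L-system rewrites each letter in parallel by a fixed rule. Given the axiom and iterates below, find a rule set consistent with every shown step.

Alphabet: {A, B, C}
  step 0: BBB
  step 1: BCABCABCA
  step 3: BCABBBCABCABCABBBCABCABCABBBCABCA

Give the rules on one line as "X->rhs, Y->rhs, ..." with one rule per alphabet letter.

  step 0 ⇒ step 1: BBB ⇒ BCA·BCA·BCA
    B ↦ BCA
    A ↦ B  (constrained at step 1)
    C ↦ B  (constrained at step 1)

A->B, B->BCA, C->B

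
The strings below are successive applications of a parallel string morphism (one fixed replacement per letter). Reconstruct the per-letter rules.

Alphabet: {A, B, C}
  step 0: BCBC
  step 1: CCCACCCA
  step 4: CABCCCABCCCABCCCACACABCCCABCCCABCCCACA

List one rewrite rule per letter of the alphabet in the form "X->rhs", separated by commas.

A->B, B->CC, C->CA

  step 0 ⇒ step 1: BCBC ⇒ CC·CA·CC·CA
    B ↦ CC
    C ↦ CA
    A ↦ B  (constrained at step 1)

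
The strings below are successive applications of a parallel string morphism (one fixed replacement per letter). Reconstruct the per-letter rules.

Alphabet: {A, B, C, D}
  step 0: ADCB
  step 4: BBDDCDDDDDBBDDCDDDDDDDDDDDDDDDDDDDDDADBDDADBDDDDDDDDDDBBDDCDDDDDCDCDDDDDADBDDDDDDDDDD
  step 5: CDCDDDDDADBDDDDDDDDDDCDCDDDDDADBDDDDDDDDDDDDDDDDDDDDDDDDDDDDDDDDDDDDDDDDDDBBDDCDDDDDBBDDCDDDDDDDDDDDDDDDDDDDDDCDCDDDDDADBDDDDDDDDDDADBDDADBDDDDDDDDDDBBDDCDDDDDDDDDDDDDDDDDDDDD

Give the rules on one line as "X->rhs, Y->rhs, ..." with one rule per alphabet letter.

  step 4 ⇒ step 5: BBDDCDDDDDBBDDCDDDDDDDDDDDDDDDDDDDDDADBDDADBDDDDDDDDDDBBDDCDDDDDCDCDDDDDADBDDDDDDDDDD ⇒ CD·CD·DD·DD·ADB·DD·DD·DD·DD·DD·CD·CD·DD·DD·ADB·DD·DD·DD·DD·DD·DD·DD·DD·DD·DD·DD·DD·DD·DD·DD·DD·DD·DD·DD·DD·DD·BB·DD·CD·DD·DD·BB·DD·CD·DD·DD·DD·DD·DD·DD·DD·DD·DD·DD·CD·CD·DD·DD·ADB·DD·DD·DD·DD·DD·ADB·DD·ADB·DD·DD·DD·DD·DD·BB·DD·CD·DD·DD·DD·DD·DD·DD·DD·DD·DD·DD
    A ↦ BB
    B ↦ CD
    C ↦ ADB
    D ↦ DD

A->BB, B->CD, C->ADB, D->DD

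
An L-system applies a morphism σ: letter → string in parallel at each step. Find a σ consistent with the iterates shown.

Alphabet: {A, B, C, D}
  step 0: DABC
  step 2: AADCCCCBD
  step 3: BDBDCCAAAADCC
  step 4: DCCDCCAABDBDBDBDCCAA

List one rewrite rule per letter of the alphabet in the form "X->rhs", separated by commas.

A->BD, B->D, C->A, D->CC

  step 3 ⇒ step 4: BDBDCCAAAADCC ⇒ D·CC·D·CC·A·A·BD·BD·BD·BD·CC·A·A
    A ↦ BD
    B ↦ D
    C ↦ A
    D ↦ CC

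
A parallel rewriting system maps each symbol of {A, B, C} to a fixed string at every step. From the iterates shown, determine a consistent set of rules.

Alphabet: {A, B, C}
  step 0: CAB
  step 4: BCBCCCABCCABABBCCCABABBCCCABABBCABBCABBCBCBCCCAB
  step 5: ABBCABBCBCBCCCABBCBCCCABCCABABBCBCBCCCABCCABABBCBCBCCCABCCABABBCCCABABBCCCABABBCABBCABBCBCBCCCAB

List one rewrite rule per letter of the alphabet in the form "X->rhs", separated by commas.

A->CC, B->AB, C->BC

  step 4 ⇒ step 5: BCBCCCABCCABABBCCCABABBCCCABABBCABBCABBCBCBCCCAB ⇒ AB·BC·AB·BC·BC·BC·CC·AB·BC·BC·CC·AB·CC·AB·AB·BC·BC·BC·CC·AB·CC·AB·AB·BC·BC·BC·CC·AB·CC·AB·AB·BC·CC·AB·AB·BC·CC·AB·AB·BC·AB·BC·AB·BC·BC·BC·CC·AB
    A ↦ CC
    B ↦ AB
    C ↦ BC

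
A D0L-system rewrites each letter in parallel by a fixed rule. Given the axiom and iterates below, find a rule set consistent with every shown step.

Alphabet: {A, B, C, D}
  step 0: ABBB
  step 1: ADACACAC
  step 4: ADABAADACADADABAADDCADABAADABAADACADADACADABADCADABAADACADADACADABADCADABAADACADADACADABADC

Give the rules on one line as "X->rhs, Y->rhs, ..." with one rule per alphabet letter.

A->AD, B->AC, C->DC, D->ABA

  step 0 ⇒ step 1: ABBB ⇒ AD·AC·AC·AC
    A ↦ AD
    B ↦ AC
    C ↦ DC  (constrained at step 1)
    D ↦ ABA  (constrained at step 1)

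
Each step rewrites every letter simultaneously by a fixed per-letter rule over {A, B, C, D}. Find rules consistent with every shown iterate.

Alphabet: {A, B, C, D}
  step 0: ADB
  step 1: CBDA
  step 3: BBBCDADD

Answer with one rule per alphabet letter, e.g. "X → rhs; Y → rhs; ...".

A->C, B->DA, C->DD, D->B

  step 0 ⇒ step 1: ADB ⇒ C·B·DA
    A ↦ C
    B ↦ DA
    D ↦ B
    C ↦ DD  (constrained at step 1)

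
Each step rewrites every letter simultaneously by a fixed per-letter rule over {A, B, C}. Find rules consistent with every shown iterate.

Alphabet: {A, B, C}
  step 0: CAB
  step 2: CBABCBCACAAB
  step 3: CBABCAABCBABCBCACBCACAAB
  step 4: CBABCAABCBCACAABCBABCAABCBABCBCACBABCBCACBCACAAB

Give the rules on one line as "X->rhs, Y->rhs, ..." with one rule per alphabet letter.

A->CA, B->AB, C->CB

  step 3 ⇒ step 4: CBABCAABCBABCBCACBCACAAB ⇒ CB·AB·CA·AB·CB·CA·CA·AB·CB·AB·CA·AB·CB·AB·CB·CA·CB·AB·CB·CA·CB·CA·CA·AB
    A ↦ CA
    B ↦ AB
    C ↦ CB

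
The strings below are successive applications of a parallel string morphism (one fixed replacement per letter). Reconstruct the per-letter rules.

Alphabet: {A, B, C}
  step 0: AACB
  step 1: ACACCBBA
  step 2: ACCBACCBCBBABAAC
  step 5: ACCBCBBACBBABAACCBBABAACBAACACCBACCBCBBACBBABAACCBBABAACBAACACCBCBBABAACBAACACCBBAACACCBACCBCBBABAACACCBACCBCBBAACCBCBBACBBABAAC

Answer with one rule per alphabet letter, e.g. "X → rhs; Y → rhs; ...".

  step 1 ⇒ step 2: ACACCBBA ⇒ AC·CB·AC·CB·CB·BA·BA·AC
    A ↦ AC
    B ↦ BA
    C ↦ CB

A->AC, B->BA, C->CB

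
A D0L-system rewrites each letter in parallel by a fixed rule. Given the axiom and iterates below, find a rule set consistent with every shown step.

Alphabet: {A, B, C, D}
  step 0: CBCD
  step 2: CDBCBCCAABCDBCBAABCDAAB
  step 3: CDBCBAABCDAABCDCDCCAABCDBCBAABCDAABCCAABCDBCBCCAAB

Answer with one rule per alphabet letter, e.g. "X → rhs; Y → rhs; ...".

A->C, B->AAB, C->CD, D->BCB

  step 2 ⇒ step 3: CDBCBCCAABCDBCBAABCDAAB ⇒ CD·BCB·AAB·CD·AAB·CD·CD·C·C·AAB·CD·BCB·AAB·CD·AAB·C·C·AAB·CD·BCB·C·C·AAB
    A ↦ C
    B ↦ AAB
    C ↦ CD
    D ↦ BCB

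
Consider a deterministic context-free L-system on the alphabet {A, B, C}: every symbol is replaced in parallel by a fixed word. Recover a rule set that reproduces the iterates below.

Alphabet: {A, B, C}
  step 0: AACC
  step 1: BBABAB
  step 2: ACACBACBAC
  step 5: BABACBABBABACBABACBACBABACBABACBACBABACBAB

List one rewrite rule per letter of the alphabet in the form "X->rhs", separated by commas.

  step 1 ⇒ step 2: BBABAB ⇒ AC·AC·B·AC·B·AC
    A ↦ B
    B ↦ AC
  step 0 ⇒ step 1: AACC ⇒ B·B·AB·AB
    C ↦ AB

A->B, B->AC, C->AB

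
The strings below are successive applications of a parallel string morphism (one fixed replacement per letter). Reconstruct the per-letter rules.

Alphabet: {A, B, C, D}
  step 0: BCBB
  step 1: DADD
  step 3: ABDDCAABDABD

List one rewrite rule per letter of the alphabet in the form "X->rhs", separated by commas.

  step 0 ⇒ step 1: BCBB ⇒ D·A·D·D
    B ↦ D
    C ↦ A
    A ↦ BD  (constrained at step 1)
    D ↦ CA  (constrained at step 1)

A->BD, B->D, C->A, D->CA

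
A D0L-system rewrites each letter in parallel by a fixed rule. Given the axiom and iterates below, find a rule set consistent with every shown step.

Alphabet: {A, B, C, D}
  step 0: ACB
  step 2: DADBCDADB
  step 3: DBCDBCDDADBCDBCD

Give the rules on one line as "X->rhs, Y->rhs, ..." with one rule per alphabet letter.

  step 2 ⇒ step 3: DADBCDADB ⇒ DB·C·DB·CD·DA·DB·C·DB·CD
    A ↦ C
    B ↦ CD
    C ↦ DA
    D ↦ DB

A->C, B->CD, C->DA, D->DB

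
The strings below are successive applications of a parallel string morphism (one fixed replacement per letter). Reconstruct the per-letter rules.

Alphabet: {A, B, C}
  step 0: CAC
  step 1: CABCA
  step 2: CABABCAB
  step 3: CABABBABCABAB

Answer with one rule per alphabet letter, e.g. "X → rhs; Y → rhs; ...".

A->B, B->AB, C->CA

  step 2 ⇒ step 3: CABABCAB ⇒ CA·B·AB·B·AB·CA·B·AB
    A ↦ B
    B ↦ AB
    C ↦ CA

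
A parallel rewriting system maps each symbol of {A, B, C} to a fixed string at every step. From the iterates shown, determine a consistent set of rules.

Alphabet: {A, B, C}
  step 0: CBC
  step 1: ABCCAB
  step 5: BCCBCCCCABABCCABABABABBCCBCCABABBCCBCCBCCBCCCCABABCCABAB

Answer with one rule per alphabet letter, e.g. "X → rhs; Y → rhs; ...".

A->B, B->CC, C->AB

  step 0 ⇒ step 1: CBC ⇒ AB·CC·AB
    B ↦ CC
    C ↦ AB
    A ↦ B  (constrained at step 1)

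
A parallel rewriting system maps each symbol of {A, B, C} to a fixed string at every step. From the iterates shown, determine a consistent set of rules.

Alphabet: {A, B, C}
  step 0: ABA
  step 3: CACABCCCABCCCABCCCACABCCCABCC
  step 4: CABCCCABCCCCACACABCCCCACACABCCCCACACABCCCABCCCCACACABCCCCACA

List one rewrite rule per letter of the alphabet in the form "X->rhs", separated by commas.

A->BCC, B->C, C->CA

  step 3 ⇒ step 4: CACABCCCABCCCABCCCACABCCCABCC ⇒ CA·BCC·CA·BCC·C·CA·CA·CA·BCC·C·CA·CA·CA·BCC·C·CA·CA·CA·BCC·CA·BCC·C·CA·CA·CA·BCC·C·CA·CA
    A ↦ BCC
    B ↦ C
    C ↦ CA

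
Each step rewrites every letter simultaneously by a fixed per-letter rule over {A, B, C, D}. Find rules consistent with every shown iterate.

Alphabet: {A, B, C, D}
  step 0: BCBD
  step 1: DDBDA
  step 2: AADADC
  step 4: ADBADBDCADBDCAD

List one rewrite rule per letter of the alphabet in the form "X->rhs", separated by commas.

  step 1 ⇒ step 2: DDBDA ⇒ A·A·D·A·DC
    A ↦ DC
    B ↦ D
    D ↦ A
  step 0 ⇒ step 1: BCBD ⇒ D·DB·D·A
    C ↦ DB

A->DC, B->D, C->DB, D->A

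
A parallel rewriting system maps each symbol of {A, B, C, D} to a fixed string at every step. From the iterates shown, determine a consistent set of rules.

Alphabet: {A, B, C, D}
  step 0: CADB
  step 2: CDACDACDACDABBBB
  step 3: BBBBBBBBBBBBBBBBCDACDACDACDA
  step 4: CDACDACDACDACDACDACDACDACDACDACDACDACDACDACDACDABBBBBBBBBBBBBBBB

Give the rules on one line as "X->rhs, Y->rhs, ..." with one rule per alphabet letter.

  step 3 ⇒ step 4: BBBBBBBBBBBBBBBBCDACDACDACDA ⇒ CDA·CDA·CDA·CDA·CDA·CDA·CDA·CDA·CDA·CDA·CDA·CDA·CDA·CDA·CDA·CDA·B·B·BB·B·B·BB·B·B·BB·B·B·BB
    A ↦ BB
    B ↦ CDA
    C ↦ B
    D ↦ B

A->BB, B->CDA, C->B, D->B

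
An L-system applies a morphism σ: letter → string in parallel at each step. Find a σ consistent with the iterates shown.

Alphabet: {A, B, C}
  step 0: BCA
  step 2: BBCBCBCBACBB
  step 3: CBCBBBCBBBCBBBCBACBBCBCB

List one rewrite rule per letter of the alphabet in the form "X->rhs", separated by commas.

  step 2 ⇒ step 3: BBCBCBCBACBB ⇒ CB·CB·BB·CB·BB·CB·BB·CB·AC·BB·CB·CB
    A ↦ AC
    B ↦ CB
    C ↦ BB

A->AC, B->CB, C->BB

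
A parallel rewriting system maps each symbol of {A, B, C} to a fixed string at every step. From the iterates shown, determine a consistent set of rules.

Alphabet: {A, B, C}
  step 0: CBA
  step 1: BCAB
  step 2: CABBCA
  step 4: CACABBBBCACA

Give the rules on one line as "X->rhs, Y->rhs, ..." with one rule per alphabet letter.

A->B, B->CA, C->B

  step 1 ⇒ step 2: BCAB ⇒ CA·B·B·CA
    A ↦ B
    B ↦ CA
    C ↦ B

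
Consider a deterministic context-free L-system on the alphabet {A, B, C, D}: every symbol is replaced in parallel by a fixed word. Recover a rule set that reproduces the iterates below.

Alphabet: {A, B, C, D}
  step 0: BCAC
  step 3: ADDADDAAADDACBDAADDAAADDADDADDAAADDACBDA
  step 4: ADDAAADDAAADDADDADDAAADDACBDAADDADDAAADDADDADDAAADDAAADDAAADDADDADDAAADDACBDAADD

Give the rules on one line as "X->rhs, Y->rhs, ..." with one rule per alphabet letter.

  step 3 ⇒ step 4: ADDADDAAADDACBDAADDAAADDADDADDAAADDACBDA ⇒ ADD·A·A·ADD·A·A·ADD·ADD·ADD·A·A·ADD·ACB·D·A·ADD·ADD·A·A·ADD·ADD·ADD·A·A·ADD·A·A·ADD·A·A·ADD·ADD·ADD·A·A·ADD·ACB·D·A·ADD
    A ↦ ADD
    B ↦ D
    C ↦ ACB
    D ↦ A

A->ADD, B->D, C->ACB, D->A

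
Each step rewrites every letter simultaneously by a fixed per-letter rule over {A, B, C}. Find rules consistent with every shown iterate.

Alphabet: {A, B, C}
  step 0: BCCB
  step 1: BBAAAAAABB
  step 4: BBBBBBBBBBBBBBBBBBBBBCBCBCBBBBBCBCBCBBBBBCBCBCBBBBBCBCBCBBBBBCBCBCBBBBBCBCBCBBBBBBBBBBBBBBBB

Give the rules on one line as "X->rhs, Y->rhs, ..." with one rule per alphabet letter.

A->BC, B->BB, C->AAA

  step 0 ⇒ step 1: BCCB ⇒ BB·AAA·AAA·BB
    B ↦ BB
    C ↦ AAA
    A ↦ BC  (constrained at step 1)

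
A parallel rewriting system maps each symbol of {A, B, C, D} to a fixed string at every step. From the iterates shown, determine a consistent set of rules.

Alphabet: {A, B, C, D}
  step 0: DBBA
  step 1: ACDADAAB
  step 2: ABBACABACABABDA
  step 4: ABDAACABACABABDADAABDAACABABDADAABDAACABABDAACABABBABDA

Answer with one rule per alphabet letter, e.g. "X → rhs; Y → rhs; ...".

  step 1 ⇒ step 2: ACDADAAB ⇒ AB·B·AC·AB·AC·AB·AB·DA
    A ↦ AB
    B ↦ DA
    C ↦ B
    D ↦ AC

A->AB, B->DA, C->B, D->AC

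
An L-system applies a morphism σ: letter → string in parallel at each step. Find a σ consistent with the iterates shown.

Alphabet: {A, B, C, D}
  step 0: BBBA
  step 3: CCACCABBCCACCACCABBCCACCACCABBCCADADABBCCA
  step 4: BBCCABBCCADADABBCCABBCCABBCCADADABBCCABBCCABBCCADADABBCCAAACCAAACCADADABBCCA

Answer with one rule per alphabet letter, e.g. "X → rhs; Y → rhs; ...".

A->CCA, B->DA, C->B, D->AA

  step 3 ⇒ step 4: CCACCABBCCACCACCABBCCACCACCABBCCADADABBCCA ⇒ B·B·CCA·B·B·CCA·DA·DA·B·B·CCA·B·B·CCA·B·B·CCA·DA·DA·B·B·CCA·B·B·CCA·B·B·CCA·DA·DA·B·B·CCA·AA·CCA·AA·CCA·DA·DA·B·B·CCA
    A ↦ CCA
    B ↦ DA
    C ↦ B
    D ↦ AA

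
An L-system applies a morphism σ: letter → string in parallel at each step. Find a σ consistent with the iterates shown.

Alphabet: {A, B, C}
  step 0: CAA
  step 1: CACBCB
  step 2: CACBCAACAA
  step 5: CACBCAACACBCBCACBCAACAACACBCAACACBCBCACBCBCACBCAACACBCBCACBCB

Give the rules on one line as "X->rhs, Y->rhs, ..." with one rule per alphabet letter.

  step 1 ⇒ step 2: CACBCB ⇒ CA·CB·CA·A·CA·A
    A ↦ CB
    B ↦ A
    C ↦ CA

A->CB, B->A, C->CA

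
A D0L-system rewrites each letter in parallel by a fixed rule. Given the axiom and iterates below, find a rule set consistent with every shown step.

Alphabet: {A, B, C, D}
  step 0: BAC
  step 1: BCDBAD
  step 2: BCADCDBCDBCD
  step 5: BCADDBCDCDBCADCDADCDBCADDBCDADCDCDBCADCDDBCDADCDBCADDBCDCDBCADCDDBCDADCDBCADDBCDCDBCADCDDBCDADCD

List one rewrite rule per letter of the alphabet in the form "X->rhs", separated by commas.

A->DB, B->BC, C->AD, D->CD

  step 1 ⇒ step 2: BCDBAD ⇒ BC·AD·CD·BC·DB·CD
    A ↦ DB
    B ↦ BC
    C ↦ AD
    D ↦ CD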